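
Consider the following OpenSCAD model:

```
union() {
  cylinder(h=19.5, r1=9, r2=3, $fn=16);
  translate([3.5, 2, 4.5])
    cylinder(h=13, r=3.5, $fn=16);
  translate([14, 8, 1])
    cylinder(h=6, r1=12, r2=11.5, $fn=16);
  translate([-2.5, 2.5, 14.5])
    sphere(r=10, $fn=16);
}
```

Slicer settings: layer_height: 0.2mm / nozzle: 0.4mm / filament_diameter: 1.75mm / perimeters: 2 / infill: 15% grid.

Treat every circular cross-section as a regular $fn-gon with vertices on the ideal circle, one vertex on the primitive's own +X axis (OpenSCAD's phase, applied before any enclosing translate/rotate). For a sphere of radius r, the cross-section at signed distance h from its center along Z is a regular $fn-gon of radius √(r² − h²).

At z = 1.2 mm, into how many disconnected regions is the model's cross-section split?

1

At z = 1.2 mm: the cone: at t=0.062 of its height the radius interpolates to r₁+(r₂−r₁)t = 8.631, giving a regular 16-gon of that circumradius; the cylinder at (3.5, 2) does not reach this height (z outside [4.5, 17.5]); the cone at (14, 8) (r1=12→r2=11.5) has section circumradius 11.983 here — a regular 16-gon; the sphere at (-2.5, 2.5) is not intersected at this z (|z−center|=13.300 > r=10); Combining (union): the regions partially overlap (shared area 35.10 mm²), so overlapping operands fuse into one piece — 1 connected region. The result has 1 disconnected region.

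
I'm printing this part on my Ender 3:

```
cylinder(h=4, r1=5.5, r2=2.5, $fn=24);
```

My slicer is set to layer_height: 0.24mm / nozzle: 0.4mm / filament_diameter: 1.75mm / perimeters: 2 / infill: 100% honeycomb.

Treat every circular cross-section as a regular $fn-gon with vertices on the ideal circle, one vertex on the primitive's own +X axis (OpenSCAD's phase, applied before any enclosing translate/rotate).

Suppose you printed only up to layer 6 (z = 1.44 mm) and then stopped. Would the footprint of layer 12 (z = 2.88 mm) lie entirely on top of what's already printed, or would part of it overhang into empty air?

entirely on top

Compare the two slices. At z = 1.44: the cone: at t=0.360 of its height the radius interpolates to r₁+(r₂−r₁)t = 4.420, giving a regular 24-gon of that circumradius (area = (24/2)·4.420²·sin(360°/24) = 60.68 mm²). At z = 2.88: the cone: at t=0.720 of its height the radius interpolates to r₁+(r₂−r₁)t = 3.340, giving a regular 24-gon of that circumradius (area = (24/2)·3.340²·sin(360°/24) = 34.65 mm²). Checking containment: the cross-section at z = 2.88 is a subset of the cross-section at z = 1.44.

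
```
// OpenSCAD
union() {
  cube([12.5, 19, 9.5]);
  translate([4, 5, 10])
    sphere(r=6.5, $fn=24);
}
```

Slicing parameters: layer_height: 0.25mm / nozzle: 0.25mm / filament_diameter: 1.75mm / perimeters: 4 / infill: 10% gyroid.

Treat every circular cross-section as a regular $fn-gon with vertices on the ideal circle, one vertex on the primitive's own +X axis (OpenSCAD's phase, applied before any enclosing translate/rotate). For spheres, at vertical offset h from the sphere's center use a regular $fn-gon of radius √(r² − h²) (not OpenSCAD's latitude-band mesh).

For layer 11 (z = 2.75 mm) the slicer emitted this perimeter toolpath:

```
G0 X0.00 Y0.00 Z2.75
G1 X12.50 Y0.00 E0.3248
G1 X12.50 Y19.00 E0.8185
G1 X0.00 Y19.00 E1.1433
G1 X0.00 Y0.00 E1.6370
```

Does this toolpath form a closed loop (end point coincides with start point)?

Start point (G0): (0.00, 0.00). End point (last G1): the path returns to the start — closed.

yes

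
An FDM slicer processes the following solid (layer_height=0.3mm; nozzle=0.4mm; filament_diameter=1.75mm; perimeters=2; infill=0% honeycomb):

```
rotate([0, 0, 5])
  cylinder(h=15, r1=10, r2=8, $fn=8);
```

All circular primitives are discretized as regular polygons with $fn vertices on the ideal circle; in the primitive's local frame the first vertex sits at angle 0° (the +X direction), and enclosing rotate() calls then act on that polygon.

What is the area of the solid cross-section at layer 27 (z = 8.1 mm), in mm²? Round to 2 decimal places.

At z = 8.1 mm: the cone: at t=0.540 of its height the radius interpolates to r₁+(r₂−r₁)t = 8.920, giving a regular 8-gon of that circumradius (area = (8/2)·8.920²·sin(360°/8) = 225.05 mm²); (whole slice rotated 5° about Z — lengths, areas and connectivity unchanged). Overall, the cross-section is a single solid region. Net area = 225.05 mm².

225.05 mm²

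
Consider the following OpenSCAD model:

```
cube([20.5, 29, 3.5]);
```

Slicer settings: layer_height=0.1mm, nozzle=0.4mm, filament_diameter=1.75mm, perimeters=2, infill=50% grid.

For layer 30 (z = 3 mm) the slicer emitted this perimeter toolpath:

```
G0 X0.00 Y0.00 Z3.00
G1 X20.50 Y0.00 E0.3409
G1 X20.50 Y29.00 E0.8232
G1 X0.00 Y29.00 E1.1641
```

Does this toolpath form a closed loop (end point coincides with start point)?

Start point (G0): (0.00, 0.00). End point (last G1): the path does not return to the start — open.

no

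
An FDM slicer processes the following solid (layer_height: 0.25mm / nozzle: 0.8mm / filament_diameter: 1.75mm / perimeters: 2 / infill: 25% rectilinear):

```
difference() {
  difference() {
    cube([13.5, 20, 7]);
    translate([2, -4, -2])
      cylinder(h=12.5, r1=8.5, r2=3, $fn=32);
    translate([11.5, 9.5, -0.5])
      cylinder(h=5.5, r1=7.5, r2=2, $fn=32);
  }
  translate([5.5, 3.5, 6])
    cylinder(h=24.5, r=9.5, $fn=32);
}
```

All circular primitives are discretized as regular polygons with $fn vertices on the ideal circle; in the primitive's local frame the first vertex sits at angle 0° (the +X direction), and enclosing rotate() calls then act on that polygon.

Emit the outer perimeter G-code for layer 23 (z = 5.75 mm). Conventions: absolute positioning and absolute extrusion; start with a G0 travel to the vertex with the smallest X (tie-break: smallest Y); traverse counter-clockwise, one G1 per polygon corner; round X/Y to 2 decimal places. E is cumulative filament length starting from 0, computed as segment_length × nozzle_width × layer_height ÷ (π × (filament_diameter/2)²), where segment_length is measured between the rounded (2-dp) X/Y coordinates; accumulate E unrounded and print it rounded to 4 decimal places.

G0 X0.00 Y0.67 Z5.75
G1 X0.05 Y0.70 E0.0048
G1 X1.01 Y0.99 E0.0882
G1 X2.00 Y1.09 E0.1710
G1 X2.99 Y0.99 E0.2537
G1 X3.95 Y0.70 E0.3371
G1 X4.83 Y0.23 E0.4201
G1 X5.11 Y0.00 E0.4502
G1 X13.50 Y0.00 E1.1478
G1 X13.50 Y20.00 E2.8108
G1 X0.00 Y20.00 E3.9334
G1 X0.00 Y0.67 E5.5406

At z = 5.75 mm: the cube is present — its section is the full 13.5×20 rectangle; the cone at (2, -4): at t=0.620 of its height the radius interpolates to r₁+(r₂−r₁)t = 5.090, giving a regular 32-gon of that circumradius; the cone at (11.5, 9.5) is not intersected at this z (z outside [-0.5, 5]); Subtracting the remaining from the first: starting from the 13.5×20 cube, the cone at (2, -4) partially overlaps it — only the 4.17 mm² overlap (of its 80.87 mm²) is removed, clipping the outline — 1 connected region; the cylinder at (5.5, 3.5) does not reach this height (z outside [6, 30.5]); Taking the first minus the rest: none of the subtracted shapes is present at this height, so that combined region is unchanged — 1 connected region. The outline is a single polygon with 11 vertices. Extrusion per mm of travel: 0.8 × 0.25 / (π × 0.875²) = 0.083150. Accumulating E over each segment gives final E = 5.5406.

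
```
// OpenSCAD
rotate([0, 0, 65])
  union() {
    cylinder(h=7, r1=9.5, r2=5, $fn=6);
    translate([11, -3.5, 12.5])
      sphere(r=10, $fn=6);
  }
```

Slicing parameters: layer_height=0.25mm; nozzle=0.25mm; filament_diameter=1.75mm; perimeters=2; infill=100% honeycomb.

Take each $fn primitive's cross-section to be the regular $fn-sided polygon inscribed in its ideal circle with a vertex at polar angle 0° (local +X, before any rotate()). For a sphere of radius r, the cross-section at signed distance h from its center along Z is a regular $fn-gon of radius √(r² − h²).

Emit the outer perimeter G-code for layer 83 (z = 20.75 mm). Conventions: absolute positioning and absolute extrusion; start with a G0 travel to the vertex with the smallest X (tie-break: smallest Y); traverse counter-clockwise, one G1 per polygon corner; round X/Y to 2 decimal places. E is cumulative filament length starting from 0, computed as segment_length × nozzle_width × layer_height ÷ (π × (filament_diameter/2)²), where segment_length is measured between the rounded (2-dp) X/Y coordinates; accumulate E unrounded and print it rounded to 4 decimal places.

At z = 20.75 mm: the cone is not intersected at this z (z outside [0, 7]); the r=10 sphere at (11, -3.5) contributes a regular 6-gon of circumradius √(10²−8.25²) = 5.651; Combining (union): only the r=10 sphere at (11, -3.5) is present, so the union is just that shape — 1 connected region; (whole slice rotated 65° about Z — lengths, areas and connectivity unchanged). The outline is a single polygon with 6 vertices. Extrusion per mm of travel: 0.25 × 0.25 / (π × 0.875²) = 0.025984. Accumulating E over each segment gives final E = 0.8810.

G0 X2.19 Y8.00 Z20.75
G1 X5.43 Y3.37 E0.1468
G1 X11.06 Y3.86 E0.2937
G1 X13.45 Y8.98 E0.4405
G1 X10.21 Y13.61 E0.5873
G1 X4.58 Y13.12 E0.7342
G1 X2.19 Y8.00 E0.8810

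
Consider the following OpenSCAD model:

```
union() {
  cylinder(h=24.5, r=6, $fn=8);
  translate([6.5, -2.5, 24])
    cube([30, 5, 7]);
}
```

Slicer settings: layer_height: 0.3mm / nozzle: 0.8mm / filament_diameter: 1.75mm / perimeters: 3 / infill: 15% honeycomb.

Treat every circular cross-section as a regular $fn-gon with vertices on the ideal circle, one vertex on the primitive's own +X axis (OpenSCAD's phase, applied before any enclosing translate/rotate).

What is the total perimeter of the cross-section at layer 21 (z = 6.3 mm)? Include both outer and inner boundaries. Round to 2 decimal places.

At z = 6.3 mm: the r=6 cylinder gives a regular 8-gon of circumradius 6 (constant along its height) (perimeter = 2·8·6.000·sin(180°/8) = 36.74 mm); the cube at (6.5, -2.5) is absent (z outside [24, 31]); Combining (union): only the r=6 cylinder is present, so the union is just that shape — boundary = 36.74 mm. Overall, the cross-section is a single solid region. Total boundary length (outer) = 36.74 mm.

36.74 mm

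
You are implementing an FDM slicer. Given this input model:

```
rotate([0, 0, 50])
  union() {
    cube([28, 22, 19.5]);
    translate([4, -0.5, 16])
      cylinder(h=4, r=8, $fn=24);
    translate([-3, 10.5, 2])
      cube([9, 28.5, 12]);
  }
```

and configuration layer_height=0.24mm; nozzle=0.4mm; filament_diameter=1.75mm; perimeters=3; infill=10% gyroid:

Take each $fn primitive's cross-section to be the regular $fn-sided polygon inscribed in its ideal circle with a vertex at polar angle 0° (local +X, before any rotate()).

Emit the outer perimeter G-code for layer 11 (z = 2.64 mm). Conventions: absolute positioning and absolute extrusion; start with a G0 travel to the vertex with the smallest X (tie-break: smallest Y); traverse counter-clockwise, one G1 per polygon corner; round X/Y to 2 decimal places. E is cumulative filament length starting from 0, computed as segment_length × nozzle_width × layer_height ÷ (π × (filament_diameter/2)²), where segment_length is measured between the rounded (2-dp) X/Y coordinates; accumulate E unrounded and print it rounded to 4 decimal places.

At z = 2.64 mm: the cube is present — its section is the full 28×22 rectangle; the cylinder at (4, -0.5) is absent (z outside [16, 20]); the cube at (-3, 10.5) is present — its section is the full 9×28.5 rectangle; Merging all regions: the regions partially overlap (shared area 69.00 mm²), so overlapping operands fuse into one piece — 1 connected region; (whole slice rotated 50° about Z — lengths, areas and connectivity unchanged). The outline is a single polygon with 8 vertices. Extrusion per mm of travel: 0.4 × 0.24 / (π × 0.875²) = 0.039912. Accumulating E over each segment gives final E = 5.5872.

G0 X-31.80 Y22.77 Z2.64
G1 X-9.97 Y4.45 E1.1374
G1 X-8.04 Y6.75 E1.2573
G1 X0.00 Y0.00 E1.6763
G1 X18.00 Y21.45 E2.7939
G1 X1.15 Y35.59 E3.6718
G1 X-13.00 Y18.74 E4.5500
G1 X-26.02 Y29.66 E5.2283
G1 X-31.80 Y22.77 E5.5872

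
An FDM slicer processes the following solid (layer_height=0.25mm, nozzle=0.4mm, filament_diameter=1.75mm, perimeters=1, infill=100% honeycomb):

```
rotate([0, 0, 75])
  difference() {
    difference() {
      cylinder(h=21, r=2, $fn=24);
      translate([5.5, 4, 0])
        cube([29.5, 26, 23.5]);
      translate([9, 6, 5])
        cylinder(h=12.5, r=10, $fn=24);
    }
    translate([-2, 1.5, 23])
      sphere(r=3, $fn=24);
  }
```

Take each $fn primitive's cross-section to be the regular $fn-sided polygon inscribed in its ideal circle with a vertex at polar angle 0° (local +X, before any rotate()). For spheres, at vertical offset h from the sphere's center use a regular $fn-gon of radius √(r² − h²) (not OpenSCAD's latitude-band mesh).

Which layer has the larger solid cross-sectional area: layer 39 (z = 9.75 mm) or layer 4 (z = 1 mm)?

Layer 39 (z = 9.75): the r=2 cylinder gives a regular 24-gon of circumradius 2 (constant along its height) (area = (24/2)·2.000²·sin(360°/24) = 12.42 mm²); the 29.5×26 cube at (5.5, 4) contributes its full rectangle (area 767.00 mm²); the r=10 cylinder at (9, 6) gives a regular 24-gon of circumradius 10 (constant along its height) (area = (24/2)·10.000²·sin(360°/24) = 310.58 mm²); Subtracting the remaining from the first: starting from the r=2 cylinder (12.42 mm²), the 29.5×26 cube at (5.5, 4) misses the remaining region (no effect); the r=10 cylinder at (9, 6) partially overlaps it — only the 2.67 mm² overlap (of its 310.58 mm²) is removed, clipping the outline — area = 9.75 mm²; the sphere at (-2, 1.5) is not intersected at this z (|z−center|=13.250 > r=3); After the difference (first − rest): none of the subtracted shapes is present at this height, so that combined region is unchanged — area = 9.75 mm²; (rotated 75° about Z; rotation is an isometry so areas/perimeters/island counts are preserved). So its area = 9.75 mm². Layer 4 (z = 1): the r=2 cylinder contributes a regular 24-gon of circumradius 2 (area = (24/2)·2.000²·sin(360°/24) = 12.42 mm²); the cube at (5.5, 4) (footprint 29.5×26) is included at this height (area 767.00 mm²); the cylinder at (9, 6) is absent (z outside [5, 17.5]); Subtracting the remaining from the first: starting from the r=2 cylinder (12.42 mm²), the 29.5×26 cube at (5.5, 4) misses the remaining region (no effect) — area = 12.42 mm²; the sphere at (-2, 1.5) is not intersected at this z (|z−center|=22.000 > r=3); Taking the first minus the rest: none of the subtracted shapes is present at this height, so the result so far is unchanged — area = 12.42 mm²; (rotated 75° about Z; rotation is an isometry so areas/perimeters/island counts are preserved). So its area = 12.42 mm². Layer 4 is larger (12.42 vs 9.75 mm²).

layer 4 (z = 1 mm)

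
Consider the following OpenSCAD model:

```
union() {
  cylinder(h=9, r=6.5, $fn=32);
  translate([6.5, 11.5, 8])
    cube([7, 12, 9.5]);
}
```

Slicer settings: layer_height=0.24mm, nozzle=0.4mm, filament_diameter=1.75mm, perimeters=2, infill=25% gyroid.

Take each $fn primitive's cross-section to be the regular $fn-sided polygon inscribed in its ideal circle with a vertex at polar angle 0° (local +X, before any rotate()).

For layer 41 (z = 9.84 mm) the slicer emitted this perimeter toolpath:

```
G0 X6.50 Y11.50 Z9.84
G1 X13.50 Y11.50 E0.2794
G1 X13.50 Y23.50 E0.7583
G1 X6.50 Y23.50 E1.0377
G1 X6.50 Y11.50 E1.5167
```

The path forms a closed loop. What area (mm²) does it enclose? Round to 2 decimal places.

84.00 mm²

Apply the shoelace formula to the sequence of (X, Y) vertices; enclosed area = 84.00 mm².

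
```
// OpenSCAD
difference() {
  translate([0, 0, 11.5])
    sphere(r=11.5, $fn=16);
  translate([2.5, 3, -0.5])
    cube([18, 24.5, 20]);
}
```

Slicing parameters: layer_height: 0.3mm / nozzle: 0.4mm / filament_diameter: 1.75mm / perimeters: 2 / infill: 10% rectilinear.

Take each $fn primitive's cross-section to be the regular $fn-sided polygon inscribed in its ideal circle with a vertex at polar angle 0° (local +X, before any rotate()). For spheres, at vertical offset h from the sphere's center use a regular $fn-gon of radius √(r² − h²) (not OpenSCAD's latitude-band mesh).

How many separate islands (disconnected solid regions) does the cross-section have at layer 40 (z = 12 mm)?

1

At z = 12 mm: the sphere: section is a regular 16-gon, circumradius = √(r²−h²) = √(11.5²−0.5²) = 11.489; the cube at (2.5, 3) is present — its section is the full 18×24.5 rectangle; Subtracting the remaining from the first: starting from the r=11.5 sphere, the 18×24.5 cube at (2.5, 3) partially overlaps it — only the 46.85 mm² overlap (of its 441.00 mm²) is removed, clipping the outline — 1 connected region. Overall, the cross-section is a single solid region. Island count = 1.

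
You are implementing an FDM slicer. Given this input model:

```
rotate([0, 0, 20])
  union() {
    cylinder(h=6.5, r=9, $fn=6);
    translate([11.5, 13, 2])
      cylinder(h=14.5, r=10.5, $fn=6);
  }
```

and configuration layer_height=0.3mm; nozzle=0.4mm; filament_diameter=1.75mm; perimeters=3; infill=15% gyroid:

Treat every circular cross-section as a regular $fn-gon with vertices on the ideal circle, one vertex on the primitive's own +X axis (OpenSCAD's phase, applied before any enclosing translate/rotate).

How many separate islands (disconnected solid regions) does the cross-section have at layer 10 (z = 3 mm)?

1

At z = 3 mm: the r=9 cylinder gives a regular 6-gon of circumradius 9 (constant along its height); the cylinder at (11.5, 13): section is a regular 6-gon, circumradius r=10.5; Combining (union): the regions partially overlap (shared area 1.92 mm²), so overlapping operands fuse into one piece — 1 connected region; (whole slice rotated 20° about Z — lengths, areas and connectivity unchanged). Overall, the cross-section is a single solid region. Island count = 1.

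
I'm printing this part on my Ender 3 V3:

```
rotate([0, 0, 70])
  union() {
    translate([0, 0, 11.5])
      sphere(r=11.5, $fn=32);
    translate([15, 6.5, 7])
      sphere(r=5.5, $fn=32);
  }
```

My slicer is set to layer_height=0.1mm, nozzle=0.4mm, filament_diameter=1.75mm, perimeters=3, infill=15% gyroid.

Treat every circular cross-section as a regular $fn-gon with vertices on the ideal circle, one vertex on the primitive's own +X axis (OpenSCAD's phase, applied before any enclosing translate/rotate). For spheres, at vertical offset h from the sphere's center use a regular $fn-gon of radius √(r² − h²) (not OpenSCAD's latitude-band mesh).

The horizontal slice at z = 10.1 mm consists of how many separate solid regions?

At z = 10.1 mm: the r=11.5 sphere contributes a regular 32-gon of circumradius √(11.5²−1.4²) = 11.414; the r=5.5 sphere at (15, 6.5) contributes a regular 32-gon of circumradius √(5.5²−3.1²) = 4.543; Merging all regions: the 2 present regions are separate (no shared area or edge), so areas and boundary lengths simply add and each stays a separate island — 2 connected regions; (whole slice rotated 70° about Z — lengths, areas and connectivity unchanged). The result has 2 disconnected regions.

2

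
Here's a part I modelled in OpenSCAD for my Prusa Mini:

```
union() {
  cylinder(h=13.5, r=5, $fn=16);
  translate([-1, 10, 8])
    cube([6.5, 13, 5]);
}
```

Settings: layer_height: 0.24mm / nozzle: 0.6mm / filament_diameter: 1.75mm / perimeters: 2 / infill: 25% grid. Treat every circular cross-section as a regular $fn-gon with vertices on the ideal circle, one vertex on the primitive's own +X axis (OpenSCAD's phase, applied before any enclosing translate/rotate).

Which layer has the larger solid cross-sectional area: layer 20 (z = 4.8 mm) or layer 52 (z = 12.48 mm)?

Layer 20 (z = 4.8): the r=5 cylinder gives a regular 16-gon of circumradius 5 (constant along its height) (area = (16/2)·5.000²·sin(360°/16) = 76.54 mm²); the cube at (-1, 10) does not reach this height (z outside [8, 13]); Merging all regions: only the r=5 cylinder is present, so the union is just that shape — area = 76.54 mm². So its area = 76.54 mm². Layer 52 (z = 12.48): the r=5 cylinder gives a regular 16-gon of circumradius 5 (constant along its height) (area = (16/2)·5.000²·sin(360°/16) = 76.54 mm²); the 6.5×13 cube at (-1, 10) contributes its full rectangle (area 84.50 mm²); Merging all regions: the 2 present regions are separate (no shared area or edge), so areas and boundary lengths simply add and each stays a separate island — area = 161.04 mm². So its area = 161.04 mm². Layer 52 is larger (161.04 vs 76.54 mm²).

layer 52 (z = 12.48 mm)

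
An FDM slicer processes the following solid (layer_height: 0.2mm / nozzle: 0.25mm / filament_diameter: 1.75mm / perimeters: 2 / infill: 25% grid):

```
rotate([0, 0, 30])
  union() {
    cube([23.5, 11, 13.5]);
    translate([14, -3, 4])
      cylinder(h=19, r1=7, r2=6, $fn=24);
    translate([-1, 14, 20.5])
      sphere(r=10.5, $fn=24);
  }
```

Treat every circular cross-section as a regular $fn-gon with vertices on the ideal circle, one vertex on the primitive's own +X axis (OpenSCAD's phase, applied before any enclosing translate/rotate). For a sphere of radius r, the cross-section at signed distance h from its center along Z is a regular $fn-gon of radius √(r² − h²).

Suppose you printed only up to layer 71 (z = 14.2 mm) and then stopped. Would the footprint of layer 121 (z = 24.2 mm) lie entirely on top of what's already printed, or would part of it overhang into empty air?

part overhangs

Compare the two slices. At z = 14.2: the cube does not reach this height (z outside [0, 13.5]); the cone at (14, -3) contributes a regular 24-gon of circumradius 6.463 (interpolated between r1=7 and r2=6 at t=0.537) (area = (24/2)·6.463²·sin(360°/24) = 129.74 mm²); the sphere at (-1, 14): section is a regular 24-gon, circumradius = √(r²−h²) = √(10.5²−6.3²) = 8.400 (area = (24/2)·8.400²·sin(360°/24) = 219.15 mm²); Merging all regions: the 2 present regions are separate (no shared area or edge), so areas and boundary lengths simply add and each stays a separate island — area = 348.89 mm²; (whole slice rotated 30° about Z — lengths, areas and connectivity unchanged). At z = 24.2: the cube is not intersected at this z (z outside [0, 13.5]); the cone at (14, -3) is absent (z outside [4, 23]); the r=10.5 sphere at (-1, 14) slices to a regular 24-gon of circumradius 9.826 (√(r²−h²) with h=3.7 from center) (area = (24/2)·9.826²·sin(360°/24) = 299.90 mm²); Combining (union): only the r=10.5 sphere at (-1, 14) is present, so the union is just that shape — area = 299.90 mm²; (whole slice rotated 30° about Z — lengths, areas and connectivity unchanged). Checking containment: at z = 24.2 the cross-section extends beyond the z = 14.2 cross-section by about 80.75 mm².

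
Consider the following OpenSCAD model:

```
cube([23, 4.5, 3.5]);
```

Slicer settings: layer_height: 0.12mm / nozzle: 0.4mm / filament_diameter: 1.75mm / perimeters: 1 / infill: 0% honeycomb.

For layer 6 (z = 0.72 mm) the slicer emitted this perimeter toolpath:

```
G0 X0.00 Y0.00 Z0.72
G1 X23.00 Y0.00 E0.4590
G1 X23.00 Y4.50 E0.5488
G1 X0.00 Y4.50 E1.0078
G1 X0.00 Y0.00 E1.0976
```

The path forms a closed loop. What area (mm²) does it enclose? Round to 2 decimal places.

103.50 mm²

Apply the shoelace formula to the sequence of (X, Y) vertices; enclosed area = 103.50 mm².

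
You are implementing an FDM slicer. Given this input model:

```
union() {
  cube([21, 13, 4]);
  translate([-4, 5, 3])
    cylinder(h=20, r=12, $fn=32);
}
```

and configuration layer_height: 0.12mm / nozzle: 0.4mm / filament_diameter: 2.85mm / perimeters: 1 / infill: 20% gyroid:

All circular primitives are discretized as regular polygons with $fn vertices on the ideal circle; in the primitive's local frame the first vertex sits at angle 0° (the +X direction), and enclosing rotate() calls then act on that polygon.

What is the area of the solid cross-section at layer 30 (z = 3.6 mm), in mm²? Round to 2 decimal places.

At z = 3.6 mm: the cube (footprint 21×13) is included at this height (area 273.00 mm²); the r=12 cylinder at (-4, 5) gives a regular 32-gon of circumradius 12 (constant along its height) (area = (32/2)·12.000²·sin(360°/32) = 449.49 mm²); Combining (union): the regions partially overlap — summed areas 722.49 mm² minus the doubly-counted overlap 94.00 mm² gives 628.49 mm² — area = 628.49 mm². Overall, the cross-section is a single solid region. Net area = 628.49 mm².

628.49 mm²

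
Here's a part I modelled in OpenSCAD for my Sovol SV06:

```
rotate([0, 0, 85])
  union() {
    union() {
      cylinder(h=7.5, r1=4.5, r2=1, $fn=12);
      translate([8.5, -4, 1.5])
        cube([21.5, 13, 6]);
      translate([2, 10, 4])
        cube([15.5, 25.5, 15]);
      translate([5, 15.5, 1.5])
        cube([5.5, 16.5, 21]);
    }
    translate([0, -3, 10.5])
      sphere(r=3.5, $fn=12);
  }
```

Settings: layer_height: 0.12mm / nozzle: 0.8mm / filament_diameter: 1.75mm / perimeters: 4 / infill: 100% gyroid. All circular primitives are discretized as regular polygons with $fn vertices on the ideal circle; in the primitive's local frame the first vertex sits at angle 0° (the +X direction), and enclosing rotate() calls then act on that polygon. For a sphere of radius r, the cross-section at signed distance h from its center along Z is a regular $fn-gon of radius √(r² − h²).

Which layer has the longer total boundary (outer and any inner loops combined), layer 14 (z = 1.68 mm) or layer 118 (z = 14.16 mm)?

Layer 14 (z = 1.68): the cone: at t=0.224 of its height the radius interpolates to r₁+(r₂−r₁)t = 3.716, giving a regular 12-gon of that circumradius (perimeter = 2·12·3.716·sin(180°/12) = 23.08 mm); the cube at (8.5, -4) is present — its section is the full 21.5×13 rectangle (perimeter 69.00 mm); the cube at (2, 10) does not reach this height (z outside [4, 19]); the cube at (5, 15.5) (footprint 5.5×16.5) is included at this height (perimeter 44.00 mm); Taking the union: the 3 present regions are separate (no shared area or edge), so areas and boundary lengths simply add and each stays a separate island — boundary = 136.08 mm; the sphere at (0, -3) does not reach this height (|z−center|=8.820 > r=3.5); Taking the union: only the result so far is present, so the union is just that shape — boundary = 136.08 mm; (rotated 85° about Z; rotation is an isometry so areas/perimeters/island counts are preserved). So its perimeter = 136.08 mm. Layer 118 (z = 14.16): the cone does not reach this height (z outside [0, 7.5]); the cube at (8.5, -4) does not reach this height (z outside [1.5, 7.5]); the cube at (2, 10) (footprint 15.5×25.5) is included at this height (perimeter 82.00 mm); the cube at (5, 15.5) is present — its section is the full 5.5×16.5 rectangle (perimeter 44.00 mm); Merging all regions: the 5.5×16.5 cube at (5, 15.5) lies entirely inside the 15.5×25.5 cube at (2, 10), so the union is just the 15.5×25.5 cube at (2, 10) — boundary = 82.00 mm; the sphere at (0, -3) is not intersected at this z (|z−center|=3.660 > r=3.5); Taking the union: only the result so far is present, so the union is just that shape — boundary = 82.00 mm; (rotated 85° about Z; rotation is an isometry so areas/perimeters/island counts are preserved). So its perimeter = 82.00 mm. Layer 14 is larger (136.08 vs 82.00 mm).

layer 14 (z = 1.68 mm)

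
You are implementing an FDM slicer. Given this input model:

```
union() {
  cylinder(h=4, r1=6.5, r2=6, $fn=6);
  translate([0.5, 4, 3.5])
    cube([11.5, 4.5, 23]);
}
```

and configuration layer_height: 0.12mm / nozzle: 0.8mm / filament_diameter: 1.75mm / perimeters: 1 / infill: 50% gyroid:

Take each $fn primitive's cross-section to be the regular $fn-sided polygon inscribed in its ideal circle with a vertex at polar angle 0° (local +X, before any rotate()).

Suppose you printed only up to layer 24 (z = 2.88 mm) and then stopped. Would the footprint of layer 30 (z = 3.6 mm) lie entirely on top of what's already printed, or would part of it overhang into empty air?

Compare the two slices. At z = 2.88: the cone: at t=0.720 of its height the radius interpolates to r₁+(r₂−r₁)t = 6.140, giving a regular 6-gon of that circumradius (area = (6/2)·6.140²·sin(360°/6) = 97.95 mm²); the cube at (0.5, 4) is not intersected at this z (z outside [3.5, 26.5]); Taking the union: only the cone is present, so the union is just that shape — area = 97.95 mm². At z = 3.6: the cone: at t=0.900 of its height the radius interpolates to r₁+(r₂−r₁)t = 6.050, giving a regular 6-gon of that circumradius (area = (6/2)·6.050²·sin(360°/6) = 95.10 mm²); the cube at (0.5, 4) (footprint 11.5×4.5) is included at this height (area 51.75 mm²); Taking the union: the regions partially overlap — summed areas 146.85 mm² minus the doubly-counted overlap 3.57 mm² gives 143.27 mm² — area = 143.27 mm². Checking containment: at z = 3.6 the cross-section extends beyond the z = 2.88 cross-section by about 47.86 mm².

part overhangs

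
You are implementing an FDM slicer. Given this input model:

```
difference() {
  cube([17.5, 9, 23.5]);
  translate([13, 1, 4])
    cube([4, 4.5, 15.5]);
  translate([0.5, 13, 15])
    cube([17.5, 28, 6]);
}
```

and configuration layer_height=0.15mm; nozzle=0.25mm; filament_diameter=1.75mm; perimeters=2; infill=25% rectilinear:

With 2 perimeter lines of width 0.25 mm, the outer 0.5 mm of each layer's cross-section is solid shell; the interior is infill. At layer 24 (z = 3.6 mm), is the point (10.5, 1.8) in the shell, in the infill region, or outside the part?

infill

At z = 3.6 mm: the cube is present — its section is the full 17.5×9 rectangle; the cube at (13, 1) does not reach this height (z outside [4, 19.5]); the cube at (0.5, 13) is absent (z outside [15, 21]); Taking the first minus the rest: none of the subtracted shapes is present at this height, so the 17.5×9 cube is unchanged — 1 connected region. Overall, the cross-section is a single solid region. The nearest boundary edge runs (0.00, 0.00)→(17.50, 0.00); distance from the point to it = 1.80 mm. The point is inside the cross-section and 1.80 mm from the nearest boundary — more than the 0.5 mm shell width (2 × 0.25), so it's in the infill interior.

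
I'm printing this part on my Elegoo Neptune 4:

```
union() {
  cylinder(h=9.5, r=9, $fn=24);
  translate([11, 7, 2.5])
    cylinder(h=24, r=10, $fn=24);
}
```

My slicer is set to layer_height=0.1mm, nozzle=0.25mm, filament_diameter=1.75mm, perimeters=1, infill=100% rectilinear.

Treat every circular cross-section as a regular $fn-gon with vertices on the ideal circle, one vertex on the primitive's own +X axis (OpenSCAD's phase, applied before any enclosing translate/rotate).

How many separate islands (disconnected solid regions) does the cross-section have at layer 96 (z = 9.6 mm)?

At z = 9.6 mm: the cylinder does not reach this height (z outside [0, 9.5]); the r=10 cylinder at (11, 7) contributes a regular 24-gon of circumradius 10; Merging all regions: only the r=10 cylinder at (11, 7) is present, so the union is just that shape — 1 connected region. Overall, the cross-section is a single solid region. Island count = 1.

1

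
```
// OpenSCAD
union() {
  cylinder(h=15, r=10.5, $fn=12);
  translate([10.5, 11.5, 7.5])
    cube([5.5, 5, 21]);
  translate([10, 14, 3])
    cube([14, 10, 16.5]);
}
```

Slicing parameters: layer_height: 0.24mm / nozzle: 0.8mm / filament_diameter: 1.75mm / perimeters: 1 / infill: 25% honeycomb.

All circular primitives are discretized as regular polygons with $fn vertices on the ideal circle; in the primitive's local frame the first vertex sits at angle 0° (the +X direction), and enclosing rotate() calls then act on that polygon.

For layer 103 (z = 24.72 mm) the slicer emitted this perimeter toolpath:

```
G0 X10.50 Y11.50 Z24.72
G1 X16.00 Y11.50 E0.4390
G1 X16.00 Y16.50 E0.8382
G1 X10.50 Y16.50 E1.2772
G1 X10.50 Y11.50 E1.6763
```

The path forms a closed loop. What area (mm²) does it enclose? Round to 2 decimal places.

Apply the shoelace formula to the sequence of (X, Y) vertices; enclosed area = 27.50 mm².

27.50 mm²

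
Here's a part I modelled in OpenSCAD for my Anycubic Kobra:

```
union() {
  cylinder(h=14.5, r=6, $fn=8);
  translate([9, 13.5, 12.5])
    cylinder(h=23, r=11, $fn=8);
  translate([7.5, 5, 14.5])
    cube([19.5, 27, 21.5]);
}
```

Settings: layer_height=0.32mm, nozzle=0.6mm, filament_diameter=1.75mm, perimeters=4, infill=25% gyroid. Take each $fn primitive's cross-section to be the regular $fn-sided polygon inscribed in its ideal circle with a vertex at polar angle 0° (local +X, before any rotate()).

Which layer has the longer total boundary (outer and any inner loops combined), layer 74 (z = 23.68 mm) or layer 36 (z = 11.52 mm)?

layer 74 (z = 23.68 mm)

Layer 74 (z = 23.68): the cylinder does not reach this height (z outside [0, 14.5]); the r=11 cylinder at (9, 13.5) contributes a regular 8-gon of circumradius 11 (perimeter = 2·8·11.000·sin(180°/8) = 67.35 mm); the 19.5×27 cube at (7.5, 5) contributes its full rectangle (perimeter 93.00 mm); Merging all regions: the regions partially overlap (shared area 192.36 mm²), so the edge portions inside another operand are dropped and the merged outline is re-measured after clipping — boundary = 105.17 mm. So its perimeter = 105.17 mm. Layer 36 (z = 11.52): the cylinder: section is a regular 8-gon, circumradius r=6 (perimeter = 2·8·6.000·sin(180°/8) = 36.74 mm); the cylinder at (9, 13.5) is not intersected at this z (z outside [12.5, 35.5]); the cube at (7.5, 5) does not reach this height (z outside [14.5, 36]); Combining (union): only the r=6 cylinder is present, so the union is just that shape — boundary = 36.74 mm. So its perimeter = 36.74 mm. Layer 74 is larger (105.17 vs 36.74 mm).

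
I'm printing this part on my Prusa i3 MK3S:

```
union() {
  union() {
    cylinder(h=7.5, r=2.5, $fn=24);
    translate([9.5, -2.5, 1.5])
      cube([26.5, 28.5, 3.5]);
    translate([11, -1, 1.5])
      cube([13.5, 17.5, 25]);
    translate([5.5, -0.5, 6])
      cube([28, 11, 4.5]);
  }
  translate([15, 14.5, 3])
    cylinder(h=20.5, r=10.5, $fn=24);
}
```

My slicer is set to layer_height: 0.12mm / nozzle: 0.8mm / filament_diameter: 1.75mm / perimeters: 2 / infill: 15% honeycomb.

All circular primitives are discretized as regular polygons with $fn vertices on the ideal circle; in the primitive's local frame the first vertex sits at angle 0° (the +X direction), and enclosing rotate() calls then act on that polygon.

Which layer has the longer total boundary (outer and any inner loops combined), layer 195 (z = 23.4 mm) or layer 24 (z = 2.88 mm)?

Layer 195 (z = 23.4): the cylinder is not intersected at this z (z outside [0, 7.5]); the cube at (9.5, -2.5) is not intersected at this z (z outside [1.5, 5]); the cube at (11, -1) (footprint 13.5×17.5) is included at this height (perimeter 62.00 mm); the cube at (5.5, -0.5) does not reach this height (z outside [6, 10.5]); Combining (union): only the 13.5×17.5 cube at (11, -1) is present, so the union is just that shape — boundary = 62.00 mm; the cylinder at (15, 14.5): section is a regular 24-gon, circumradius r=10.5 (perimeter = 2·24·10.500·sin(180°/24) = 65.79 mm); Taking the union: the regions partially overlap (shared area 150.59 mm²), so the edge portions inside another operand are dropped and the merged outline is re-measured after clipping — boundary = 80.25 mm. So its perimeter = 80.25 mm. Layer 24 (z = 2.88): the r=2.5 cylinder gives a regular 24-gon of circumradius 2.5 (constant along its height) (perimeter = 2·24·2.500·sin(180°/24) = 15.66 mm); the cube at (9.5, -2.5) is present — its section is the full 26.5×28.5 rectangle (perimeter 110.00 mm); the 13.5×17.5 cube at (11, -1) contributes its full rectangle (perimeter 62.00 mm); the cube at (5.5, -0.5) does not reach this height (z outside [6, 10.5]); Taking the union: the regions partially overlap (shared area 236.25 mm²), so the edge portions inside another operand are dropped and the merged outline is re-measured after clipping — boundary = 125.66 mm; the cylinder at (15, 14.5) is absent (z outside [3, 23.5]); Combining (union): only that combined region is present, so the union is just that shape — boundary = 125.66 mm. So its perimeter = 125.66 mm. Layer 24 is larger (125.66 vs 80.25 mm).

layer 24 (z = 2.88 mm)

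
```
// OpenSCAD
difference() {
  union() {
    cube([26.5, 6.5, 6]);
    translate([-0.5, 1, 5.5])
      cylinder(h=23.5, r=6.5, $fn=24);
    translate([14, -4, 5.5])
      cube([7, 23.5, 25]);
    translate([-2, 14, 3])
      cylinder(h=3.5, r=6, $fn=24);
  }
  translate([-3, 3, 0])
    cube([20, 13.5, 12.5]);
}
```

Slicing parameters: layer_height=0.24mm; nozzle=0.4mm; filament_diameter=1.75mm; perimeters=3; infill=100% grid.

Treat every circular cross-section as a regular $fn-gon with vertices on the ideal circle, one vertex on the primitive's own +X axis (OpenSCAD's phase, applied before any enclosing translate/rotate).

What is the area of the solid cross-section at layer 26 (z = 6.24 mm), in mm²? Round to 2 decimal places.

285.36 mm²

At z = 6.24 mm: the cube does not reach this height (z outside [0, 6]); the r=6.5 cylinder at (-0.5, 1) gives a regular 24-gon of circumradius 6.5 (constant along its height) (area = (24/2)·6.500²·sin(360°/24) = 131.22 mm²); the cube at (14, -4) (footprint 7×23.5) is included at this height (area 164.50 mm²); the cylinder at (-2, 14): section is a regular 24-gon, circumradius r=6 (area = (24/2)·6.000²·sin(360°/24) = 111.81 mm²); Taking the union: the 3 present regions are separate (no shared area or edge), so areas and boundary lengths simply add and each stays a separate island — area = 407.53 mm²; the cube at (-3, 3) is present — its section is the full 20×13.5 rectangle (area 270.00 mm²); Taking the first minus the rest: starting from the result so far (407.53 mm²), the 20×13.5 cube at (-3, 3) partially overlaps it — only the 122.18 mm² overlap (of its 270.00 mm²) is removed, clipping the outline — area = 285.36 mm². Overall, the cross-section has 3 separate islands. Net area = 285.36 mm².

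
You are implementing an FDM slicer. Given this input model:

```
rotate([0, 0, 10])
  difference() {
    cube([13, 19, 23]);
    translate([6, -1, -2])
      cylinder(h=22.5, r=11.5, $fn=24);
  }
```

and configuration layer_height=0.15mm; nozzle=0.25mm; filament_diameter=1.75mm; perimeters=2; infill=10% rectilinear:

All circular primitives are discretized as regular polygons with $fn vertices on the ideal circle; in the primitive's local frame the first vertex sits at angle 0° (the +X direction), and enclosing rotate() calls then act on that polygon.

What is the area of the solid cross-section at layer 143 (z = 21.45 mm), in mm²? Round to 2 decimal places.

At z = 21.45 mm: the cube (footprint 13×19) is included at this height (area 247.00 mm²); the cylinder at (6, -1) does not reach this height (z outside [-2, 20.5]); Taking the first minus the rest: none of the subtracted shapes is present at this height, so the 13×19 cube is unchanged — area = 247.00 mm²; (whole slice rotated 10° about Z — lengths, areas and connectivity unchanged). Overall, the cross-section is a single solid region. Net area = 247.00 mm².

247.00 mm²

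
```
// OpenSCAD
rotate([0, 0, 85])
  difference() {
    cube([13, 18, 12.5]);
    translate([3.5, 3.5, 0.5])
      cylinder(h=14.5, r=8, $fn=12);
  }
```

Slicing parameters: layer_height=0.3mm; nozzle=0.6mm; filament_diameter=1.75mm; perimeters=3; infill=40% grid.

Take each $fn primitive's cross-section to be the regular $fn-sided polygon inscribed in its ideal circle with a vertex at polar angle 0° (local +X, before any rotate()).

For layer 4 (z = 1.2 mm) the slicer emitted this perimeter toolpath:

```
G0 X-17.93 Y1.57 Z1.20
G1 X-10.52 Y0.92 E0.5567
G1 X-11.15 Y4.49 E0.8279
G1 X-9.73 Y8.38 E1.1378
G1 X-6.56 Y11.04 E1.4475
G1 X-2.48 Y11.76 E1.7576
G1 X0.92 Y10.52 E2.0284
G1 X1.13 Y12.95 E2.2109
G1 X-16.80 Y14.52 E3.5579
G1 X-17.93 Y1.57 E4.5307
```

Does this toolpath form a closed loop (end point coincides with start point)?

yes

Start point (G0): (-17.93, 1.57). End point (last G1): the path returns to the start — closed.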